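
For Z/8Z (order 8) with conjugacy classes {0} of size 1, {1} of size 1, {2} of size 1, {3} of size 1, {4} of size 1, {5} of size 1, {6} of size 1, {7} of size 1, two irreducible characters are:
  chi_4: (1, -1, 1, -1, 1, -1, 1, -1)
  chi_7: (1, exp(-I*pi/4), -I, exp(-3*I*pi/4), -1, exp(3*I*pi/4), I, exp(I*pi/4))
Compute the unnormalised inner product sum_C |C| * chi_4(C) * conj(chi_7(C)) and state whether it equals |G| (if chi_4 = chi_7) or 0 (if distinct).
Sum = 0; so <chi_4, chi_7> = 0 (distinct irreducibles are orthogonal).

Explanation: Compute term by term over conjugacy classes (|C| * chi_4(C) * conj(chi_7(C))):
  1*(1)*conj(1) + 1*(-1)*conj(exp(-I*pi/4)) + 1*(1)*conj(-I) + 1*(-1)*conj(exp(-3*I*pi/4)) + 1*(1)*conj(-1) + 1*(-1)*conj(exp(3*I*pi/4)) + 1*(1)*conj(I) + 1*(-1)*conj(exp(I*pi/4))
  = (1) + (-exp(I*pi/4)) + (I) + (-exp(3*I*pi/4)) + (-1) + (-exp(-3*I*pi/4)) + (-I) + (-exp(-I*pi/4))
  = 0.
(Exp terms are combined using exp(i*s)*conj(exp(i*t)) = exp(i*(s-t)), and sums of them are collapsed using the identity that for every m > 1 the m distinct m-th roots of unity sum to 0, e.g. 1 + exp(2*I*pi/3) + exp(-2*I*pi/3) = 0.)
Dividing by |G| = 8 gives 0/8 = 0, matching the row-orthogonality relation <chi_4, chi_7> = [chi_4 = chi_7].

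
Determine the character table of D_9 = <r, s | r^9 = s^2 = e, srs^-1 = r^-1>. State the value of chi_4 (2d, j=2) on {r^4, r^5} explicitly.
Conjugacy classes: {e} of size 1, {r^1, r^8} of size 2, {r^2, r^7} of size 2, {r^3, r^6} of size 2, {r^4, r^5} of size 2, {s, sr, ..., sr^8} of size 9.
Character table:
  irrep \ class              {e} (size 1)  {r^1, r^8} (size 2)  {r^2, r^7} (size 2)  {r^3, r^6} (size 2)  {r^4, r^5} (size 2)  {s, sr, ..., sr^8} (size 9)
  chi_1 (triv)               1             1                    1                    1                    1                    1                          
  chi_2 (sign: r->1, s->-1)  1             1                    1                    1                    1                    -1                         
  chi_3 (2d, j=1)            2             2*cos(2*pi/9)        2*cos(4*pi/9)        -1                   -2*cos(pi/9)         0                          
  chi_4 (2d, j=2)            2             2*cos(4*pi/9)        -2*cos(pi/9)         -1                   2*cos(2*pi/9)        0                          
  chi_5 (2d, j=3)            2             -1                   -1                   2                    -1                   0                          
  chi_6 (2d, j=4)            2             -2*cos(pi/9)         2*cos(2*pi/9)        -1                   2*cos(4*pi/9)        0                          

Spot check: chi_4 (2d, j=2) on {r^4, r^5} = 2*cos(2*pi/9).

Why: D_9 has order 2*9 = 18 with 6 conjugacy classes, hence 6 irreducibles. Sum of squared dims 1 + 1 + 4 + 4 + 4 + 4 = 18 = |G|. Linear characters come from the abelianisation; the 2-dimensional irreps have character r^k -> 2*cos(2*pi*j*k/9), reflections -> 0.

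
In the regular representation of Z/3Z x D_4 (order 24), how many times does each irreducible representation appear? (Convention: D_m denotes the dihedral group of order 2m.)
Each irreducible V_i of dimension d_i appears with multiplicity d_i, i.e. rho_reg = (direct sum over all irreducibles V_i) d_i V_i. The irreducible dimensions for Z/3Z x D_4 are 1, 1, 1, 1, 1, 1, 1, 1, 1, 1, 1, 1, 2, 2, 2: 12 irreducibles of dimension 1, each with multiplicity 1; 3 irreducibles of dimension 2, each with multiplicity 2. Total dimension 12*1*1 + 3*2*2 = 24 = |G|.

Details: General theorem: in the regular representation of a finite group G, each irreducible appears with multiplicity equal to its dimension. Check: dim(rho_reg) = sum d_i^2 = 1 + 1 + 1 + 1 + 1 + 1 + 1 + 1 + 1 + 1 + 1 + 1 + 4 + 4 + 4 = 24 = |G|.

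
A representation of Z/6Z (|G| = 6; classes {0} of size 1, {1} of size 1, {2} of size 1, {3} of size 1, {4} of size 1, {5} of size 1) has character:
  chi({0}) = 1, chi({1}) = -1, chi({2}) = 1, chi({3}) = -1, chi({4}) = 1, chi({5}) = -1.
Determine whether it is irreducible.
Irreducible: <chi, chi> = 1.

Argument: <chi, chi> = (1/|G|) sum_C |C| * |chi(C)|^2 = (1/6)[1*|1|^2 + 1*|-1|^2 + 1*|1|^2 + 1*|-1|^2 + 1*|1|^2 + 1*|-1|^2]
  = (1/6)[(1) + (1) + (1) + (1) + (1) + (1)] = 6/6 = 1.
(Exp terms are combined using exp(i*s)*conj(exp(i*t)) = exp(i*(s-t)), and sums of them are collapsed using the identity that for every m > 1 the m distinct m-th roots of unity sum to 0, e.g. 1 + exp(2*I*pi/3) + exp(-2*I*pi/3) = 0.)
A character is irreducible iff <chi, chi> = 1, so this representation is irreducible.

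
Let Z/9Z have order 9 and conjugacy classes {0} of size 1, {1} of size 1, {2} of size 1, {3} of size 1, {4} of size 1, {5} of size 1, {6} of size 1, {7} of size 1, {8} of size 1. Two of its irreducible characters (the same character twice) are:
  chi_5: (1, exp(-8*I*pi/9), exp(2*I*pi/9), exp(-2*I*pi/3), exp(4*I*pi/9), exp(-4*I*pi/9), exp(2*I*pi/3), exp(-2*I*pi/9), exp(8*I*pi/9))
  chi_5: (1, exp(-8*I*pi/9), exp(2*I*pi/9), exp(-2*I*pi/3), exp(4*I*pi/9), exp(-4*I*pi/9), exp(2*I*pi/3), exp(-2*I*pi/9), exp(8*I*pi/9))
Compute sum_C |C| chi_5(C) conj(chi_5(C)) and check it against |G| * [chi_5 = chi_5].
Sum = 9 = |G| = 9; so <chi_5, chi_5> = 1 (norm-1 confirms irreducibility).

Argument: Compute term by term over conjugacy classes (|C| * chi_5(C) * conj(chi_5(C))):
  1*(1)*conj(1) + 1*(exp(-8*I*pi/9))*conj(exp(-8*I*pi/9)) + 1*(exp(2*I*pi/9))*conj(exp(2*I*pi/9)) + 1*(exp(-2*I*pi/3))*conj(exp(-2*I*pi/3)) + 1*(exp(4*I*pi/9))*conj(exp(4*I*pi/9)) + 1*(exp(-4*I*pi/9))*conj(exp(-4*I*pi/9)) + 1*(exp(2*I*pi/3))*conj(exp(2*I*pi/3)) + 1*(exp(-2*I*pi/9))*conj(exp(-2*I*pi/9)) + 1*(exp(8*I*pi/9))*conj(exp(8*I*pi/9))
  = (1) + (1) + (1) + (1) + (1) + (1) + (1) + (1) + (1)
  = 9.
(Exp terms are combined using exp(i*s)*conj(exp(i*t)) = exp(i*(s-t)), and sums of them are collapsed using the identity that for every m > 1 the m distinct m-th roots of unity sum to 0, e.g. 1 + exp(2*I*pi/3) + exp(-2*I*pi/3) = 0.)
Dividing by |G| = 9 gives 9/9 = 1, matching the row-orthogonality relation <chi_5, chi_5> = [chi_5 = chi_5].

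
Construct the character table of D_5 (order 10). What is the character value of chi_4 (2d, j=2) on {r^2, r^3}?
Conjugacy classes: {e} of size 1, {r^1, r^4} of size 2, {r^2, r^3} of size 2, {s, sr, ..., sr^4} of size 5.
Character table:
  irrep \ class              {e} (size 1)  {r^1, r^4} (size 2)  {r^2, r^3} (size 2)  {s, sr, ..., sr^4} (size 5)
  chi_1 (triv)               1             1                    1                    1                          
  chi_2 (sign: r->1, s->-1)  1             1                    1                    -1                         
  chi_3 (2d, j=1)            2             -1/2 + sqrt(5)/2     -sqrt(5)/2 - 1/2     0                          
  chi_4 (2d, j=2)            2             -sqrt(5)/2 - 1/2     -1/2 + sqrt(5)/2     0                          

Spot check: chi_4 (2d, j=2) on {r^2, r^3} = -1/2 + sqrt(5)/2.

Details: D_5 has order 2*5 = 10 with 4 conjugacy classes, hence 4 irreducibles. Sum of squared dims 1 + 1 + 4 + 4 = 10 = |G|. Linear characters come from the abelianisation; the 2-dimensional irreps have character r^k -> 2*cos(2*pi*j*k/5), reflections -> 0.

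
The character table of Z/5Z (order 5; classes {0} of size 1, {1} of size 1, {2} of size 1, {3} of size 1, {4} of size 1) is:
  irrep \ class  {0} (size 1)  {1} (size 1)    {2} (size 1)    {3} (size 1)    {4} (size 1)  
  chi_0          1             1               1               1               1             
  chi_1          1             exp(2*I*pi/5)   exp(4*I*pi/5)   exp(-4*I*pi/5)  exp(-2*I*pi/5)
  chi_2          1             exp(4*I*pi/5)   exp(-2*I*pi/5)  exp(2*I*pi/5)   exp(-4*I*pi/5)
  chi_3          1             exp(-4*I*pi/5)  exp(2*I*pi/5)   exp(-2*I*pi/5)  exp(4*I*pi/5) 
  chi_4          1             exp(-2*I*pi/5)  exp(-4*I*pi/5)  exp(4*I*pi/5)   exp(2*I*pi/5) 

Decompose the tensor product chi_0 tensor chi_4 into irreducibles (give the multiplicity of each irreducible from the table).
chi_0 tensor chi_4 = chi_4 (all other irreducibles have multiplicity 0).

Why: The character of a tensor product is the pointwise product (chi_0 * chi_4)(C) = chi_0(C) * chi_4(C):
  {0}: (1)*(1), {1}: (1)*(exp(-2*I*pi/5)), {2}: (1)*(exp(-4*I*pi/5)), {3}: (1)*(exp(4*I*pi/5)), {4}: (1)*(exp(2*I*pi/5))
so (chi_0 * chi_4) takes values
  {0} -> 1, {1} -> exp(-2*I*pi/5), {2} -> exp(-4*I*pi/5), {3} -> exp(4*I*pi/5), {4} -> exp(2*I*pi/5).
Now take the inner product of this character with each irreducible chi from the table, <chi_0*chi_4, chi> = (1/5) sum_C |C| (chi_0*chi_4)(C) conj(chi(C)):
  <chi_0*chi_4, chi_0> = (1/5)[1*(1)*conj(1) + 1*(exp(-2*I*pi/5))*conj(1) + 1*(exp(-4*I*pi/5))*conj(1) + 1*(exp(4*I*pi/5))*conj(1) + 1*(exp(2*I*pi/5))*conj(1)]
      = (1/5)[(1) + (exp(-2*I*pi/5)) + (exp(-4*I*pi/5)) + (exp(4*I*pi/5)) + (exp(2*I*pi/5))] = 0/5 = 0
  <chi_0*chi_4, chi_1> = (1/5)[1*(1)*conj(1) + 1*(exp(-2*I*pi/5))*conj(exp(2*I*pi/5)) + 1*(exp(-4*I*pi/5))*conj(exp(4*I*pi/5)) + 1*(exp(4*I*pi/5))*conj(exp(-4*I*pi/5)) + 1*(exp(2*I*pi/5))*conj(exp(-2*I*pi/5))]
      = (1/5)[(1) + (exp(-4*I*pi/5)) + (exp(2*I*pi/5)) + (exp(-2*I*pi/5)) + (exp(4*I*pi/5))] = 0/5 = 0
  <chi_0*chi_4, chi_2> = (1/5)[1*(1)*conj(1) + 1*(exp(-2*I*pi/5))*conj(exp(4*I*pi/5)) + 1*(exp(-4*I*pi/5))*conj(exp(-2*I*pi/5)) + 1*(exp(4*I*pi/5))*conj(exp(2*I*pi/5)) + 1*(exp(2*I*pi/5))*conj(exp(-4*I*pi/5))]
      = (1/5)[(1) + (exp(4*I*pi/5)) + (exp(-2*I*pi/5)) + (exp(2*I*pi/5)) + (exp(-4*I*pi/5))] = 0/5 = 0
  <chi_0*chi_4, chi_3> = (1/5)[1*(1)*conj(1) + 1*(exp(-2*I*pi/5))*conj(exp(-4*I*pi/5)) + 1*(exp(-4*I*pi/5))*conj(exp(2*I*pi/5)) + 1*(exp(4*I*pi/5))*conj(exp(-2*I*pi/5)) + 1*(exp(2*I*pi/5))*conj(exp(4*I*pi/5))]
      = (1/5)[(1) + (exp(2*I*pi/5)) + (exp(4*I*pi/5)) + (exp(-4*I*pi/5)) + (exp(-2*I*pi/5))] = 0/5 = 0
  <chi_0*chi_4, chi_4> = (1/5)[1*(1)*conj(1) + 1*(exp(-2*I*pi/5))*conj(exp(-2*I*pi/5)) + 1*(exp(-4*I*pi/5))*conj(exp(-4*I*pi/5)) + 1*(exp(4*I*pi/5))*conj(exp(4*I*pi/5)) + 1*(exp(2*I*pi/5))*conj(exp(2*I*pi/5))]
      = (1/5)[(1) + (1) + (1) + (1) + (1)] = 5/5 = 1
(Exp terms are combined using exp(i*s)*conj(exp(i*t)) = exp(i*(s-t)), and sums of them are collapsed using the identity that for every m > 1 the m distinct m-th roots of unity sum to 0, e.g. 1 + exp(2*I*pi/3) + exp(-2*I*pi/3) = 0.)
Hence the multiplicities are chi_4: 1. Dimension check: dim(chi_0)*dim(chi_4) = 1*1 = 1 and sum (mult * dim) = 1*1 = 1.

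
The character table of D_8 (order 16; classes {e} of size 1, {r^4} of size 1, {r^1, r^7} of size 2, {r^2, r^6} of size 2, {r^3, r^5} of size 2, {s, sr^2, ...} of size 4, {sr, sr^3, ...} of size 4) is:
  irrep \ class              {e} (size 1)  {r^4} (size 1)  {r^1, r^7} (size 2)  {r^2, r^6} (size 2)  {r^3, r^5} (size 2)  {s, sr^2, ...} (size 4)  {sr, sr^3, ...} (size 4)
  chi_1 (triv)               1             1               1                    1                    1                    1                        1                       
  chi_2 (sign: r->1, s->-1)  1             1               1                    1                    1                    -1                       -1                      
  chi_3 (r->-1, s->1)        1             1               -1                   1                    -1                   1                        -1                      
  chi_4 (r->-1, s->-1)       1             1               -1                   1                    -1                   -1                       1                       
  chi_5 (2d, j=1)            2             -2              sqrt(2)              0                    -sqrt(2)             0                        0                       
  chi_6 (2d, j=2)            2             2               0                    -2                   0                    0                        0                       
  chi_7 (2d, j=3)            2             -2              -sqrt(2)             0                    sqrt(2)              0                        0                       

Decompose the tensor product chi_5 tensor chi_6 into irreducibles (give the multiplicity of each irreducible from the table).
chi_5 tensor chi_6 = chi_5 + chi_7 (all other irreducibles have multiplicity 0).

Proof sketch: The character of a tensor product is the pointwise product (chi_5 * chi_6)(C) = chi_5(C) * chi_6(C):
  {e}: (2)*(2), {r^4}: (-2)*(2), {r^1, r^7}: (sqrt(2))*(0), {r^2, r^6}: (0)*(-2), {r^3, r^5}: (-sqrt(2))*(0), {s, sr^2, ...}: (0)*(0), {sr, sr^3, ...}: (0)*(0)
so (chi_5 * chi_6) takes values
  {e} -> 4, {r^4} -> -4, {r^1, r^7} -> 0, {r^2, r^6} -> 0, {r^3, r^5} -> 0, {s, sr^2, ...} -> 0, {sr, sr^3, ...} -> 0.
Now take the inner product of this character with each irreducible chi from the table, <chi_5*chi_6, chi> = (1/16) sum_C |C| (chi_5*chi_6)(C) conj(chi(C)):
  <chi_5*chi_6, chi_1> = (1/16)[1*(4)*conj(1) + 1*(-4)*conj(1) + 2*(0)*conj(1) + 2*(0)*conj(1) + 2*(0)*conj(1) + 4*(0)*conj(1) + 4*(0)*conj(1)]
      = (1/16)[(4) + (-4) + (0) + (0) + (0) + (0) + (0)] = 0/16 = 0
  <chi_5*chi_6, chi_2> = (1/16)[1*(4)*conj(1) + 1*(-4)*conj(1) + 2*(0)*conj(1) + 2*(0)*conj(1) + 2*(0)*conj(1) + 4*(0)*conj(-1) + 4*(0)*conj(-1)]
      = (1/16)[(4) + (-4) + (0) + (0) + (0) + (0) + (0)] = 0/16 = 0
  <chi_5*chi_6, chi_3> = (1/16)[1*(4)*conj(1) + 1*(-4)*conj(1) + 2*(0)*conj(-1) + 2*(0)*conj(1) + 2*(0)*conj(-1) + 4*(0)*conj(1) + 4*(0)*conj(-1)]
      = (1/16)[(4) + (-4) + (0) + (0) + (0) + (0) + (0)] = 0/16 = 0
  <chi_5*chi_6, chi_4> = (1/16)[1*(4)*conj(1) + 1*(-4)*conj(1) + 2*(0)*conj(-1) + 2*(0)*conj(1) + 2*(0)*conj(-1) + 4*(0)*conj(-1) + 4*(0)*conj(1)]
      = (1/16)[(4) + (-4) + (0) + (0) + (0) + (0) + (0)] = 0/16 = 0
  <chi_5*chi_6, chi_5> = (1/16)[1*(4)*conj(2) + 1*(-4)*conj(-2) + 2*(0)*conj(sqrt(2)) + 2*(0)*conj(0) + 2*(0)*conj(-sqrt(2)) + 4*(0)*conj(0) + 4*(0)*conj(0)]
      = (1/16)[(8) + (8) + (0) + (0) + (0) + (0) + (0)] = 16/16 = 1
  <chi_5*chi_6, chi_6> = (1/16)[1*(4)*conj(2) + 1*(-4)*conj(2) + 2*(0)*conj(0) + 2*(0)*conj(-2) + 2*(0)*conj(0) + 4*(0)*conj(0) + 4*(0)*conj(0)]
      = (1/16)[(8) + (-8) + (0) + (0) + (0) + (0) + (0)] = 0/16 = 0
  <chi_5*chi_6, chi_7> = (1/16)[1*(4)*conj(2) + 1*(-4)*conj(-2) + 2*(0)*conj(-sqrt(2)) + 2*(0)*conj(0) + 2*(0)*conj(sqrt(2)) + 4*(0)*conj(0) + 4*(0)*conj(0)]
      = (1/16)[(8) + (8) + (0) + (0) + (0) + (0) + (0)] = 16/16 = 1
Hence the multiplicities are chi_5: 1, chi_7: 1. Dimension check: dim(chi_5)*dim(chi_6) = 2*2 = 4 and sum (mult * dim) = 1*2 + 1*2 = 4.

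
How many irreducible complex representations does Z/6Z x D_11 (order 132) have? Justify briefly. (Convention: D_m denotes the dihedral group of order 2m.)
42

Derivation: The number of irreducible complex representations of a finite group equals its number of conjugacy classes. For a direct product, #classes(G x H) = #classes(G) * #classes(H). Z/6Z has 6 classes (abelian), D_11 has 7 classes, so 6 * 7 = 42, so Z/6Z x D_11 (order 132) has exactly 42 irreducible complex representations.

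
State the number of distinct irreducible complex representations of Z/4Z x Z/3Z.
12

Justification: The number of irreducible complex representations of a finite group equals its number of conjugacy classes. Z/4Z x Z/3Z is abelian of order 12, so every element is its own conjugacy class: 12 classes, so Z/4Z x Z/3Z (order 12) has exactly 12 irreducible complex representations.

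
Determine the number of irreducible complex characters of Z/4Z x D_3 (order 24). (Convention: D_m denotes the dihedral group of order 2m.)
12

The number of irreducible complex representations of a finite group equals its number of conjugacy classes. For a direct product, #classes(G x H) = #classes(G) * #classes(H). Z/4Z has 4 classes (abelian), D_3 has 3 classes, so 4 * 3 = 12, so Z/4Z x D_3 (order 24) has exactly 12 irreducible complex representations.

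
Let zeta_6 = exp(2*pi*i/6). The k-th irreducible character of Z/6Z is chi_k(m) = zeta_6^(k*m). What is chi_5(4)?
chi_5(4) = zeta_6^20 = exp(2*I*pi/3)

Explanation: chi_5(4) = zeta_6^(5*4) = zeta_6^20. Since zeta_6^6 = 1, this equals zeta_6^2 = exp(2*pi*i*2/6) = exp(2*I*pi/3).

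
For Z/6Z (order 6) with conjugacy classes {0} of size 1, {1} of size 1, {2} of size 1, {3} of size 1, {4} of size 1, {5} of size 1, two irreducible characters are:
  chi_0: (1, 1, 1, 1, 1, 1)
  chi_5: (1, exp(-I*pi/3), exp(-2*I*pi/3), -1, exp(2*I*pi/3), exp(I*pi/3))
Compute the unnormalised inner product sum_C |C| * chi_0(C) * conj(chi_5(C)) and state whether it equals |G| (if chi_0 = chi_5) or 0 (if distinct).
Sum = 0; so <chi_0, chi_5> = 0 (distinct irreducibles are orthogonal).

Argument: Compute term by term over conjugacy classes (|C| * chi_0(C) * conj(chi_5(C))):
  1*(1)*conj(1) + 1*(1)*conj(exp(-I*pi/3)) + 1*(1)*conj(exp(-2*I*pi/3)) + 1*(1)*conj(-1) + 1*(1)*conj(exp(2*I*pi/3)) + 1*(1)*conj(exp(I*pi/3))
  = (1) + (exp(I*pi/3)) + (exp(2*I*pi/3)) + (-1) + (exp(-2*I*pi/3)) + (exp(-I*pi/3))
  = 0.
(Exp terms are combined using exp(i*s)*conj(exp(i*t)) = exp(i*(s-t)), and sums of them are collapsed using the identity that for every m > 1 the m distinct m-th roots of unity sum to 0, e.g. 1 + exp(2*I*pi/3) + exp(-2*I*pi/3) = 0.)
Dividing by |G| = 6 gives 0/6 = 0, matching the row-orthogonality relation <chi_0, chi_5> = [chi_0 = chi_5].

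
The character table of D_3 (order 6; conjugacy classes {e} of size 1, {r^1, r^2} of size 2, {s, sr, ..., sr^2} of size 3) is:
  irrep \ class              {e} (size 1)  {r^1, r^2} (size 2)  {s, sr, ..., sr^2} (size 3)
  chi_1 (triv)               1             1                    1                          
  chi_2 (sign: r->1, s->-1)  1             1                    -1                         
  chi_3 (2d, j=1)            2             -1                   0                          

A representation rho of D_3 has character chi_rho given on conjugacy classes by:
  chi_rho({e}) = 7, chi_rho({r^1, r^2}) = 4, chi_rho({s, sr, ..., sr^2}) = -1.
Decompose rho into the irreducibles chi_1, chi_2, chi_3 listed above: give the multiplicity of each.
Multiplicities: chi_1: 2, chi_2: 3, chi_3: 1.

Why: Use <chi_rho, chi> = (1/|G|) sum_C |C| * chi_rho(C) * conj(chi(C)) with |G| = 6 for each irreducible chi in the table:
  <chi_rho, chi_1> = (1/6)[1*(7)*conj(1) + 2*(4)*conj(1) + 3*(-1)*conj(1)]
      = (1/6)[(7) + (8) + (-3)] = 12/6 = 2
  <chi_rho, chi_2> = (1/6)[1*(7)*conj(1) + 2*(4)*conj(1) + 3*(-1)*conj(-1)]
      = (1/6)[(7) + (8) + (3)] = 18/6 = 3
  <chi_rho, chi_3> = (1/6)[1*(7)*conj(2) + 2*(4)*conj(-1) + 3*(-1)*conj(0)]
      = (1/6)[(14) + (-8) + (0)] = 6/6 = 1
Dimension check: dim(rho) = sum (mult * dim) = 2*1 + 3*1 + 1*2 = 7 = chi_rho(e) = 7.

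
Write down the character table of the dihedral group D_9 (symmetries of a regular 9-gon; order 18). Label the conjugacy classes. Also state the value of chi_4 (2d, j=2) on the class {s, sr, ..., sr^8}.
Conjugacy classes: {e} of size 1, {r^1, r^8} of size 2, {r^2, r^7} of size 2, {r^3, r^6} of size 2, {r^4, r^5} of size 2, {s, sr, ..., sr^8} of size 9.
Character table:
  irrep \ class              {e} (size 1)  {r^1, r^8} (size 2)  {r^2, r^7} (size 2)  {r^3, r^6} (size 2)  {r^4, r^5} (size 2)  {s, sr, ..., sr^8} (size 9)
  chi_1 (triv)               1             1                    1                    1                    1                    1                          
  chi_2 (sign: r->1, s->-1)  1             1                    1                    1                    1                    -1                         
  chi_3 (2d, j=1)            2             2*cos(2*pi/9)        2*cos(4*pi/9)        -1                   -2*cos(pi/9)         0                          
  chi_4 (2d, j=2)            2             2*cos(4*pi/9)        -2*cos(pi/9)         -1                   2*cos(2*pi/9)        0                          
  chi_5 (2d, j=3)            2             -1                   -1                   2                    -1                   0                          
  chi_6 (2d, j=4)            2             -2*cos(pi/9)         2*cos(2*pi/9)        -1                   2*cos(4*pi/9)        0                          

Spot check: chi_4 (2d, j=2) on {s, sr, ..., sr^8} = 0.

D_9 has order 2*9 = 18 with 6 conjugacy classes, hence 6 irreducibles. Sum of squared dims 1 + 1 + 4 + 4 + 4 + 4 = 18 = |G|. Linear characters come from the abelianisation; the 2-dimensional irreps have character r^k -> 2*cos(2*pi*j*k/9), reflections -> 0.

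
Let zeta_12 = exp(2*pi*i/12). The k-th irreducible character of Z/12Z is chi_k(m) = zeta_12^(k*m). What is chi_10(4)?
chi_10(4) = zeta_12^40 = exp(2*I*pi/3)

Justification: chi_10(4) = zeta_12^(10*4) = zeta_12^40. Since zeta_12^12 = 1, this equals zeta_12^4 = exp(2*pi*i*4/12) = exp(2*I*pi/3).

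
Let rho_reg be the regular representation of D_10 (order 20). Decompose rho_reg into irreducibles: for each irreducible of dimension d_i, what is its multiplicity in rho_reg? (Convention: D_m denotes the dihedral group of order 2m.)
Each irreducible V_i of dimension d_i appears with multiplicity d_i, i.e. rho_reg = (direct sum over all irreducibles V_i) d_i V_i. The irreducible dimensions for D_10 are 1, 1, 1, 1, 2, 2, 2, 2: 4 irreducibles of dimension 1, each with multiplicity 1; 4 irreducibles of dimension 2, each with multiplicity 2. Total dimension 4*1*1 + 4*2*2 = 20 = |G|.

Proof sketch: General theorem: in the regular representation of a finite group G, each irreducible appears with multiplicity equal to its dimension. Check: dim(rho_reg) = sum d_i^2 = 1 + 1 + 1 + 1 + 4 + 4 + 4 + 4 = 20 = |G|.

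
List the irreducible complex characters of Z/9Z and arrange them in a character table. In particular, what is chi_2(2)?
Character table of Z/9Z (irreps indexed chi_0,...,chi_8 with chi_k(m) = zeta_9^(k*m), zeta_9 = exp(2*pi*i/9)):
  irrep \ class  {0} (size 1)  {1} (size 1)    {2} (size 1)    {3} (size 1)    {4} (size 1)    {5} (size 1)    {6} (size 1)    {7} (size 1)    {8} (size 1)  
  chi_0          1             1               1               1               1               1               1               1               1             
  chi_1          1             exp(2*I*pi/9)   exp(4*I*pi/9)   exp(2*I*pi/3)   exp(8*I*pi/9)   exp(-8*I*pi/9)  exp(-2*I*pi/3)  exp(-4*I*pi/9)  exp(-2*I*pi/9)
  chi_2          1             exp(4*I*pi/9)   exp(8*I*pi/9)   exp(-2*I*pi/3)  exp(-2*I*pi/9)  exp(2*I*pi/9)   exp(2*I*pi/3)   exp(-8*I*pi/9)  exp(-4*I*pi/9)
  chi_3          1             exp(2*I*pi/3)   exp(-2*I*pi/3)  1               exp(2*I*pi/3)   exp(-2*I*pi/3)  1               exp(2*I*pi/3)   exp(-2*I*pi/3)
  chi_4          1             exp(8*I*pi/9)   exp(-2*I*pi/9)  exp(2*I*pi/3)   exp(-4*I*pi/9)  exp(4*I*pi/9)   exp(-2*I*pi/3)  exp(2*I*pi/9)   exp(-8*I*pi/9)
  chi_5          1             exp(-8*I*pi/9)  exp(2*I*pi/9)   exp(-2*I*pi/3)  exp(4*I*pi/9)   exp(-4*I*pi/9)  exp(2*I*pi/3)   exp(-2*I*pi/9)  exp(8*I*pi/9) 
  chi_6          1             exp(-2*I*pi/3)  exp(2*I*pi/3)   1               exp(-2*I*pi/3)  exp(2*I*pi/3)   1               exp(-2*I*pi/3)  exp(2*I*pi/3) 
  chi_7          1             exp(-4*I*pi/9)  exp(-8*I*pi/9)  exp(2*I*pi/3)   exp(2*I*pi/9)   exp(-2*I*pi/9)  exp(-2*I*pi/3)  exp(8*I*pi/9)   exp(4*I*pi/9) 
  chi_8          1             exp(-2*I*pi/9)  exp(-4*I*pi/9)  exp(-2*I*pi/3)  exp(-8*I*pi/9)  exp(8*I*pi/9)   exp(2*I*pi/3)   exp(4*I*pi/9)   exp(2*I*pi/9) 

Spot check: chi_2(2) = zeta_9^(2*2) = zeta_9^4 = exp(8*I*pi/9).

Why: Z/9Z is abelian, so all 9 irreducible complex representations are 1-dimensional. They are given by chi_k(m) = zeta_9^(k*m) for k = 0,...,8. Row orthogonality: sum_m chi_k(m) conj(chi_l(m)) = 9 * [k = l].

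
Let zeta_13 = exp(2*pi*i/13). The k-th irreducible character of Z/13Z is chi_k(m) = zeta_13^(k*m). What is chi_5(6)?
chi_5(6) = zeta_13^30 = exp(8*I*pi/13)

Details: chi_5(6) = zeta_13^(5*6) = zeta_13^30. Since zeta_13^13 = 1, this equals zeta_13^4 = exp(2*pi*i*4/13) = exp(8*I*pi/13).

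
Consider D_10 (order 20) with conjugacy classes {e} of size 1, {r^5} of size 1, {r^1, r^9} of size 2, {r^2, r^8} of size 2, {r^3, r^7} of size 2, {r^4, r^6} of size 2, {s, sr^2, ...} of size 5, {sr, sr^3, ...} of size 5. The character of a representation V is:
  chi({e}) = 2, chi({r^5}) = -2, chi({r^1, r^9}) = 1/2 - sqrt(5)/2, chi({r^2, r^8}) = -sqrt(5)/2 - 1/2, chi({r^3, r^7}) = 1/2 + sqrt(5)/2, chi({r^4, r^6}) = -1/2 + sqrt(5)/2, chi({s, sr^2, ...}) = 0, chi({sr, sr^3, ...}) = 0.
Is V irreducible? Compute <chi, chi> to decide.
Irreducible: <chi, chi> = 1.

Reasoning: <chi, chi> = (1/|G|) sum_C |C| * |chi(C)|^2 = (1/20)[1*|2|^2 + 1*|-2|^2 + 2*|1/2 - sqrt(5)/2|^2 + 2*|-sqrt(5)/2 - 1/2|^2 + 2*|1/2 + sqrt(5)/2|^2 + 2*|-1/2 + sqrt(5)/2|^2 + 5*|0|^2 + 5*|0|^2]
  = (1/20)[(4) + (4) + (3 - sqrt(5)) + (sqrt(5) + 3) + (sqrt(5) + 3) + (3 - sqrt(5)) + (0) + (0)] = 20/20 = 1.
A character is irreducible iff <chi, chi> = 1, so this representation is irreducible.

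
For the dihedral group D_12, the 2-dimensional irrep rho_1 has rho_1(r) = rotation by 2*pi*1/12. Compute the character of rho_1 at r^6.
chi_{rho_1}(r^6) = 2*cos(2*pi*1*6/12) = -2

Proof sketch: rho_1(r^6) is rotation by angle 2*pi*1*6/12, whose trace is 2*cos(2*pi*1*6/12) = -2.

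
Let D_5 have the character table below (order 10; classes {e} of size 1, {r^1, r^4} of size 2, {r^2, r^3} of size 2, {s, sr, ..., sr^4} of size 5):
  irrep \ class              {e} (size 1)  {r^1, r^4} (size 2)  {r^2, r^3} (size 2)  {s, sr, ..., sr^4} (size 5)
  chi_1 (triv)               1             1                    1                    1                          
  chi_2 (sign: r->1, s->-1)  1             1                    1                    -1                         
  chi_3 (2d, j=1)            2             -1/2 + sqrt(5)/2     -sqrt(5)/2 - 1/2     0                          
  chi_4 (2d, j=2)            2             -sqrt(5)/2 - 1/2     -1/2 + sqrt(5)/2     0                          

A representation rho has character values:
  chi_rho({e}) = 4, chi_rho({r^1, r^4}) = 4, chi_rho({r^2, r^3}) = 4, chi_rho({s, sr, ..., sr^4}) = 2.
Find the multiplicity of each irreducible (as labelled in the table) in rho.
Multiplicities: chi_1: 3, chi_2: 1, chi_3: 0, chi_4: 0.

Working: Use <chi_rho, chi> = (1/|G|) sum_C |C| * chi_rho(C) * conj(chi(C)) with |G| = 10 for each irreducible chi in the table:
  <chi_rho, chi_1> = (1/10)[1*(4)*conj(1) + 2*(4)*conj(1) + 2*(4)*conj(1) + 5*(2)*conj(1)]
      = (1/10)[(4) + (8) + (8) + (10)] = 30/10 = 3
  <chi_rho, chi_2> = (1/10)[1*(4)*conj(1) + 2*(4)*conj(1) + 2*(4)*conj(1) + 5*(2)*conj(-1)]
      = (1/10)[(4) + (8) + (8) + (-10)] = 10/10 = 1
  <chi_rho, chi_3> = (1/10)[1*(4)*conj(2) + 2*(4)*conj(-1/2 + sqrt(5)/2) + 2*(4)*conj(-sqrt(5)/2 - 1/2) + 5*(2)*conj(0)]
      = (1/10)[(8) + (-4 + 4*sqrt(5)) + (-4*sqrt(5) - 4) + (0)] = 0/10 = 0
  <chi_rho, chi_4> = (1/10)[1*(4)*conj(2) + 2*(4)*conj(-sqrt(5)/2 - 1/2) + 2*(4)*conj(-1/2 + sqrt(5)/2) + 5*(2)*conj(0)]
      = (1/10)[(8) + (-4*sqrt(5) - 4) + (-4 + 4*sqrt(5)) + (0)] = 0/10 = 0
Dimension check: dim(rho) = sum (mult * dim) = 3*1 + 1*1 + 0*2 + 0*2 = 4 = chi_rho(e) = 4.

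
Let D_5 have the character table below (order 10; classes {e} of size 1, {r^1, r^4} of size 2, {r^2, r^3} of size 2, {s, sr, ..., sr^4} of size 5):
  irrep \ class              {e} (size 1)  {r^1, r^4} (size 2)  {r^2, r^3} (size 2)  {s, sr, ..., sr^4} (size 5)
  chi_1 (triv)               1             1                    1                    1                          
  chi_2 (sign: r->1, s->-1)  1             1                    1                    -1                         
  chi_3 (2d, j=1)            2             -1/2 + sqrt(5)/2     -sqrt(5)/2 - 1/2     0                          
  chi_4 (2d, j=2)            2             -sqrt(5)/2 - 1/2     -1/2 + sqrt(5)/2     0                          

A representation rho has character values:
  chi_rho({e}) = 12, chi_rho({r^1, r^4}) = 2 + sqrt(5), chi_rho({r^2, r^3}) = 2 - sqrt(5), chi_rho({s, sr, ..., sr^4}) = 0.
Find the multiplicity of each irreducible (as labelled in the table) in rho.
Multiplicities: chi_1: 2, chi_2: 2, chi_3: 3, chi_4: 1.

Working: Use <chi_rho, chi> = (1/|G|) sum_C |C| * chi_rho(C) * conj(chi(C)) with |G| = 10 for each irreducible chi in the table:
  <chi_rho, chi_1> = (1/10)[1*(12)*conj(1) + 2*(2 + sqrt(5))*conj(1) + 2*(2 - sqrt(5))*conj(1) + 5*(0)*conj(1)]
      = (1/10)[(12) + (4 + 2*sqrt(5)) + (4 - 2*sqrt(5)) + (0)] = 20/10 = 2
  <chi_rho, chi_2> = (1/10)[1*(12)*conj(1) + 2*(2 + sqrt(5))*conj(1) + 2*(2 - sqrt(5))*conj(1) + 5*(0)*conj(-1)]
      = (1/10)[(12) + (4 + 2*sqrt(5)) + (4 - 2*sqrt(5)) + (0)] = 20/10 = 2
  <chi_rho, chi_3> = (1/10)[1*(12)*conj(2) + 2*(2 + sqrt(5))*conj(-1/2 + sqrt(5)/2) + 2*(2 - sqrt(5))*conj(-sqrt(5)/2 - 1/2) + 5*(0)*conj(0)]
      = (1/10)[(24) + (sqrt(5) + 3) + (3 - sqrt(5)) + (0)] = 30/10 = 3
  <chi_rho, chi_4> = (1/10)[1*(12)*conj(2) + 2*(2 + sqrt(5))*conj(-sqrt(5)/2 - 1/2) + 2*(2 - sqrt(5))*conj(-1/2 + sqrt(5)/2) + 5*(0)*conj(0)]
      = (1/10)[(24) + (-7 - 3*sqrt(5)) + (-7 + 3*sqrt(5)) + (0)] = 10/10 = 1
Dimension check: dim(rho) = sum (mult * dim) = 2*1 + 2*1 + 3*2 + 1*2 = 12 = chi_rho(e) = 12.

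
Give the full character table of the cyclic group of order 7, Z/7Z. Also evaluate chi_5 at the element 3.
Character table of Z/7Z (irreps indexed chi_0,...,chi_6 with chi_k(m) = zeta_7^(k*m), zeta_7 = exp(2*pi*i/7)):
  irrep \ class  {0} (size 1)  {1} (size 1)    {2} (size 1)    {3} (size 1)    {4} (size 1)    {5} (size 1)    {6} (size 1)  
  chi_0          1             1               1               1               1               1               1             
  chi_1          1             exp(2*I*pi/7)   exp(4*I*pi/7)   exp(6*I*pi/7)   exp(-6*I*pi/7)  exp(-4*I*pi/7)  exp(-2*I*pi/7)
  chi_2          1             exp(4*I*pi/7)   exp(-6*I*pi/7)  exp(-2*I*pi/7)  exp(2*I*pi/7)   exp(6*I*pi/7)   exp(-4*I*pi/7)
  chi_3          1             exp(6*I*pi/7)   exp(-2*I*pi/7)  exp(4*I*pi/7)   exp(-4*I*pi/7)  exp(2*I*pi/7)   exp(-6*I*pi/7)
  chi_4          1             exp(-6*I*pi/7)  exp(2*I*pi/7)   exp(-4*I*pi/7)  exp(4*I*pi/7)   exp(-2*I*pi/7)  exp(6*I*pi/7) 
  chi_5          1             exp(-4*I*pi/7)  exp(6*I*pi/7)   exp(2*I*pi/7)   exp(-2*I*pi/7)  exp(-6*I*pi/7)  exp(4*I*pi/7) 
  chi_6          1             exp(-2*I*pi/7)  exp(-4*I*pi/7)  exp(-6*I*pi/7)  exp(6*I*pi/7)   exp(4*I*pi/7)   exp(2*I*pi/7) 

Spot check: chi_5(3) = zeta_7^(5*3) = zeta_7^15 = exp(2*I*pi/7).

Explanation: Z/7Z is abelian, so all 7 irreducible complex representations are 1-dimensional. They are given by chi_k(m) = zeta_7^(k*m) for k = 0,...,6. Row orthogonality: sum_m chi_k(m) conj(chi_l(m)) = 7 * [k = l].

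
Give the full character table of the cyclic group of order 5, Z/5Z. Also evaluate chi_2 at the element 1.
Character table of Z/5Z (irreps indexed chi_0,...,chi_4 with chi_k(m) = zeta_5^(k*m), zeta_5 = exp(2*pi*i/5)):
  irrep \ class  {0} (size 1)  {1} (size 1)    {2} (size 1)    {3} (size 1)    {4} (size 1)  
  chi_0          1             1               1               1               1             
  chi_1          1             exp(2*I*pi/5)   exp(4*I*pi/5)   exp(-4*I*pi/5)  exp(-2*I*pi/5)
  chi_2          1             exp(4*I*pi/5)   exp(-2*I*pi/5)  exp(2*I*pi/5)   exp(-4*I*pi/5)
  chi_3          1             exp(-4*I*pi/5)  exp(2*I*pi/5)   exp(-2*I*pi/5)  exp(4*I*pi/5) 
  chi_4          1             exp(-2*I*pi/5)  exp(-4*I*pi/5)  exp(4*I*pi/5)   exp(2*I*pi/5) 

Spot check: chi_2(1) = zeta_5^(2*1) = zeta_5^2 = exp(4*I*pi/5).

Proof sketch: Z/5Z is abelian, so all 5 irreducible complex representations are 1-dimensional. They are given by chi_k(m) = zeta_5^(k*m) for k = 0,...,4. Row orthogonality: sum_m chi_k(m) conj(chi_l(m)) = 5 * [k = l].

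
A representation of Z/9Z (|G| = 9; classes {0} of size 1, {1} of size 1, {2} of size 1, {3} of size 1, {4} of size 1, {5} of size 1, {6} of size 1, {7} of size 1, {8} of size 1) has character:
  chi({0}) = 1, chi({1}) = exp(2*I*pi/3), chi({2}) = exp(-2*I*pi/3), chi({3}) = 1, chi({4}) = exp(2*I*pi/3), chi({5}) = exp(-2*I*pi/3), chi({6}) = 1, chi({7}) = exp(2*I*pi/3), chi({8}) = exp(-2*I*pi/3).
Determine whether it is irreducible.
Irreducible: <chi, chi> = 1.

Details: <chi, chi> = (1/|G|) sum_C |C| * |chi(C)|^2 = (1/9)[1*|1|^2 + 1*|exp(2*I*pi/3)|^2 + 1*|exp(-2*I*pi/3)|^2 + 1*|1|^2 + 1*|exp(2*I*pi/3)|^2 + 1*|exp(-2*I*pi/3)|^2 + 1*|1|^2 + 1*|exp(2*I*pi/3)|^2 + 1*|exp(-2*I*pi/3)|^2]
  = (1/9)[(1) + (1) + (1) + (1) + (1) + (1) + (1) + (1) + (1)] = 9/9 = 1.
(Exp terms are combined using exp(i*s)*conj(exp(i*t)) = exp(i*(s-t)), and sums of them are collapsed using the identity that for every m > 1 the m distinct m-th roots of unity sum to 0, e.g. 1 + exp(2*I*pi/3) + exp(-2*I*pi/3) = 0.)
A character is irreducible iff <chi, chi> = 1, so this representation is irreducible.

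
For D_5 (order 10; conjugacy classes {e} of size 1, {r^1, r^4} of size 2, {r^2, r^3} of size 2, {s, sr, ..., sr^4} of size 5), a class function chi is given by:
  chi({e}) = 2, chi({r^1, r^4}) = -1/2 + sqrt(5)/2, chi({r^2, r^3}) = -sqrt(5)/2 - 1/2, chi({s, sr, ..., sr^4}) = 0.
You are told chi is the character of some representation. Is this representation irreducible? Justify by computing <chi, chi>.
Irreducible: <chi, chi> = 1.

Proof sketch: <chi, chi> = (1/|G|) sum_C |C| * |chi(C)|^2 = (1/10)[1*|2|^2 + 2*|-1/2 + sqrt(5)/2|^2 + 2*|-sqrt(5)/2 - 1/2|^2 + 5*|0|^2]
  = (1/10)[(4) + (3 - sqrt(5)) + (sqrt(5) + 3) + (0)] = 10/10 = 1.
A character is irreducible iff <chi, chi> = 1, so this representation is irreducible.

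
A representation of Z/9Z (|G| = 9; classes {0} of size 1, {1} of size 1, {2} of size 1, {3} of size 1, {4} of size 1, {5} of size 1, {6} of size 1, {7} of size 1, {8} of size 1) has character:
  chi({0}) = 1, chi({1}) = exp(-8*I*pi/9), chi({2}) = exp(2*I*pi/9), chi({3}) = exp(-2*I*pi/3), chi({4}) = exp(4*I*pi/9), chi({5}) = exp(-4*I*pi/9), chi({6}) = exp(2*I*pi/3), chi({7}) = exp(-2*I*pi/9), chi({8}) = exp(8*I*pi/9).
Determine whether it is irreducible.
Irreducible: <chi, chi> = 1.

Solution. <chi, chi> = (1/|G|) sum_C |C| * |chi(C)|^2 = (1/9)[1*|1|^2 + 1*|exp(-8*I*pi/9)|^2 + 1*|exp(2*I*pi/9)|^2 + 1*|exp(-2*I*pi/3)|^2 + 1*|exp(4*I*pi/9)|^2 + 1*|exp(-4*I*pi/9)|^2 + 1*|exp(2*I*pi/3)|^2 + 1*|exp(-2*I*pi/9)|^2 + 1*|exp(8*I*pi/9)|^2]
  = (1/9)[(1) + (1) + (1) + (1) + (1) + (1) + (1) + (1) + (1)] = 9/9 = 1.
(Exp terms are combined using exp(i*s)*conj(exp(i*t)) = exp(i*(s-t)), and sums of them are collapsed using the identity that for every m > 1 the m distinct m-th roots of unity sum to 0, e.g. 1 + exp(2*I*pi/3) + exp(-2*I*pi/3) = 0.)
A character is irreducible iff <chi, chi> = 1, so this representation is irreducible.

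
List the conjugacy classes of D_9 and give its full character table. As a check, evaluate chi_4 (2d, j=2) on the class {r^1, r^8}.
Conjugacy classes: {e} of size 1, {r^1, r^8} of size 2, {r^2, r^7} of size 2, {r^3, r^6} of size 2, {r^4, r^5} of size 2, {s, sr, ..., sr^8} of size 9.
Character table:
  irrep \ class              {e} (size 1)  {r^1, r^8} (size 2)  {r^2, r^7} (size 2)  {r^3, r^6} (size 2)  {r^4, r^5} (size 2)  {s, sr, ..., sr^8} (size 9)
  chi_1 (triv)               1             1                    1                    1                    1                    1                          
  chi_2 (sign: r->1, s->-1)  1             1                    1                    1                    1                    -1                         
  chi_3 (2d, j=1)            2             2*cos(2*pi/9)        2*cos(4*pi/9)        -1                   -2*cos(pi/9)         0                          
  chi_4 (2d, j=2)            2             2*cos(4*pi/9)        -2*cos(pi/9)         -1                   2*cos(2*pi/9)        0                          
  chi_5 (2d, j=3)            2             -1                   -1                   2                    -1                   0                          
  chi_6 (2d, j=4)            2             -2*cos(pi/9)         2*cos(2*pi/9)        -1                   2*cos(4*pi/9)        0                          

Spot check: chi_4 (2d, j=2) on {r^1, r^8} = 2*cos(4*pi/9).

Details: D_9 has order 2*9 = 18 with 6 conjugacy classes, hence 6 irreducibles. Sum of squared dims 1 + 1 + 4 + 4 + 4 + 4 = 18 = |G|. Linear characters come from the abelianisation; the 2-dimensional irreps have character r^k -> 2*cos(2*pi*j*k/9), reflections -> 0.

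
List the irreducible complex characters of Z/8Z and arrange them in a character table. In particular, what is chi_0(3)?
Character table of Z/8Z (irreps indexed chi_0,...,chi_7 with chi_k(m) = zeta_8^(k*m), zeta_8 = exp(2*pi*i/8)):
  irrep \ class  {0} (size 1)  {1} (size 1)    {2} (size 1)  {3} (size 1)    {4} (size 1)  {5} (size 1)    {6} (size 1)  {7} (size 1)  
  chi_0          1             1               1             1               1             1               1             1             
  chi_1          1             exp(I*pi/4)     I             exp(3*I*pi/4)   -1            exp(-3*I*pi/4)  -I            exp(-I*pi/4)  
  chi_2          1             I               -1            -I              1             I               -1            -I            
  chi_3          1             exp(3*I*pi/4)   -I            exp(I*pi/4)     -1            exp(-I*pi/4)    I             exp(-3*I*pi/4)
  chi_4          1             -1              1             -1              1             -1              1             -1            
  chi_5          1             exp(-3*I*pi/4)  I             exp(-I*pi/4)    -1            exp(I*pi/4)     -I            exp(3*I*pi/4) 
  chi_6          1             -I              -1            I               1             -I              -1            I             
  chi_7          1             exp(-I*pi/4)    -I            exp(-3*I*pi/4)  -1            exp(3*I*pi/4)   I             exp(I*pi/4)   

Spot check: chi_0(3) = zeta_8^(0*3) = zeta_8^0 = 1.

Justification: Z/8Z is abelian, so all 8 irreducible complex representations are 1-dimensional. They are given by chi_k(m) = zeta_8^(k*m) for k = 0,...,7. Row orthogonality: sum_m chi_k(m) conj(chi_l(m)) = 8 * [k = l].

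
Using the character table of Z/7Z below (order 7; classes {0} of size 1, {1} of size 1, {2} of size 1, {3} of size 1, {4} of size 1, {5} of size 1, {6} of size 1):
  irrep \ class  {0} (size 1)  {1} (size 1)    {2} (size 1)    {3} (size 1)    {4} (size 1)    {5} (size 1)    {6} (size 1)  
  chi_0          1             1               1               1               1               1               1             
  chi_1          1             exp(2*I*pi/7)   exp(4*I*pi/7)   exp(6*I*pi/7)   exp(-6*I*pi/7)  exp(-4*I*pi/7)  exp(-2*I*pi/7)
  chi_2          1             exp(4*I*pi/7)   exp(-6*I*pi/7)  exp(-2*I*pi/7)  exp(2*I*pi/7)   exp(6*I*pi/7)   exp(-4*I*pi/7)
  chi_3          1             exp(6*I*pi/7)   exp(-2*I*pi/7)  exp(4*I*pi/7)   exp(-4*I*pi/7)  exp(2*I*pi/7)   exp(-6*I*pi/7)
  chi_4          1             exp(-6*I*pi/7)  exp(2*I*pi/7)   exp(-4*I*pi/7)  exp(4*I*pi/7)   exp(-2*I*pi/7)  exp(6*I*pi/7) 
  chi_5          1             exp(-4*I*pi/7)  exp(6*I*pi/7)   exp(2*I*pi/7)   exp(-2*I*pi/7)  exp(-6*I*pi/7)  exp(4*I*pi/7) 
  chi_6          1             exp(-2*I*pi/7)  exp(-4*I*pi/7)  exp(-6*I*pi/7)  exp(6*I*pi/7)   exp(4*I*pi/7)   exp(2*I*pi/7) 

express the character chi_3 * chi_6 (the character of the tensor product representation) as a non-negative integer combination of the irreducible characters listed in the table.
chi_3 tensor chi_6 = chi_2 (all other irreducibles have multiplicity 0).

Details: The character of a tensor product is the pointwise product (chi_3 * chi_6)(C) = chi_3(C) * chi_6(C):
  {0}: (1)*(1), {1}: (exp(6*I*pi/7))*(exp(-2*I*pi/7)), {2}: (exp(-2*I*pi/7))*(exp(-4*I*pi/7)), {3}: (exp(4*I*pi/7))*(exp(-6*I*pi/7)), {4}: (exp(-4*I*pi/7))*(exp(6*I*pi/7)), {5}: (exp(2*I*pi/7))*(exp(4*I*pi/7)), {6}: (exp(-6*I*pi/7))*(exp(2*I*pi/7))
so (chi_3 * chi_6) takes values
  {0} -> 1, {1} -> exp(4*I*pi/7), {2} -> exp(-6*I*pi/7), {3} -> exp(-2*I*pi/7), {4} -> exp(2*I*pi/7), {5} -> exp(6*I*pi/7), {6} -> exp(-4*I*pi/7).
Now take the inner product of this character with each irreducible chi from the table, <chi_3*chi_6, chi> = (1/7) sum_C |C| (chi_3*chi_6)(C) conj(chi(C)):
  <chi_3*chi_6, chi_0> = (1/7)[1*(1)*conj(1) + 1*(exp(4*I*pi/7))*conj(1) + 1*(exp(-6*I*pi/7))*conj(1) + 1*(exp(-2*I*pi/7))*conj(1) + 1*(exp(2*I*pi/7))*conj(1) + 1*(exp(6*I*pi/7))*conj(1) + 1*(exp(-4*I*pi/7))*conj(1)]
      = (1/7)[(1) + (exp(4*I*pi/7)) + (exp(-6*I*pi/7)) + (exp(-2*I*pi/7)) + (exp(2*I*pi/7)) + (exp(6*I*pi/7)) + (exp(-4*I*pi/7))] = 0/7 = 0
  <chi_3*chi_6, chi_1> = (1/7)[1*(1)*conj(1) + 1*(exp(4*I*pi/7))*conj(exp(2*I*pi/7)) + 1*(exp(-6*I*pi/7))*conj(exp(4*I*pi/7)) + 1*(exp(-2*I*pi/7))*conj(exp(6*I*pi/7)) + 1*(exp(2*I*pi/7))*conj(exp(-6*I*pi/7)) + 1*(exp(6*I*pi/7))*conj(exp(-4*I*pi/7)) + 1*(exp(-4*I*pi/7))*conj(exp(-2*I*pi/7))]
      = (1/7)[(1) + (exp(2*I*pi/7)) + (exp(4*I*pi/7)) + (exp(6*I*pi/7)) + (exp(-6*I*pi/7)) + (exp(-4*I*pi/7)) + (exp(-2*I*pi/7))] = 0/7 = 0
  <chi_3*chi_6, chi_2> = (1/7)[1*(1)*conj(1) + 1*(exp(4*I*pi/7))*conj(exp(4*I*pi/7)) + 1*(exp(-6*I*pi/7))*conj(exp(-6*I*pi/7)) + 1*(exp(-2*I*pi/7))*conj(exp(-2*I*pi/7)) + 1*(exp(2*I*pi/7))*conj(exp(2*I*pi/7)) + 1*(exp(6*I*pi/7))*conj(exp(6*I*pi/7)) + 1*(exp(-4*I*pi/7))*conj(exp(-4*I*pi/7))]
      = (1/7)[(1) + (1) + (1) + (1) + (1) + (1) + (1)] = 7/7 = 1
  <chi_3*chi_6, chi_3> = (1/7)[1*(1)*conj(1) + 1*(exp(4*I*pi/7))*conj(exp(6*I*pi/7)) + 1*(exp(-6*I*pi/7))*conj(exp(-2*I*pi/7)) + 1*(exp(-2*I*pi/7))*conj(exp(4*I*pi/7)) + 1*(exp(2*I*pi/7))*conj(exp(-4*I*pi/7)) + 1*(exp(6*I*pi/7))*conj(exp(2*I*pi/7)) + 1*(exp(-4*I*pi/7))*conj(exp(-6*I*pi/7))]
      = (1/7)[(1) + (exp(-2*I*pi/7)) + (exp(-4*I*pi/7)) + (exp(-6*I*pi/7)) + (exp(6*I*pi/7)) + (exp(4*I*pi/7)) + (exp(2*I*pi/7))] = 0/7 = 0
  <chi_3*chi_6, chi_4> = (1/7)[1*(1)*conj(1) + 1*(exp(4*I*pi/7))*conj(exp(-6*I*pi/7)) + 1*(exp(-6*I*pi/7))*conj(exp(2*I*pi/7)) + 1*(exp(-2*I*pi/7))*conj(exp(-4*I*pi/7)) + 1*(exp(2*I*pi/7))*conj(exp(4*I*pi/7)) + 1*(exp(6*I*pi/7))*conj(exp(-2*I*pi/7)) + 1*(exp(-4*I*pi/7))*conj(exp(6*I*pi/7))]
      = (1/7)[(1) + (exp(-4*I*pi/7)) + (exp(6*I*pi/7)) + (exp(2*I*pi/7)) + (exp(-2*I*pi/7)) + (exp(-6*I*pi/7)) + (exp(4*I*pi/7))] = 0/7 = 0
  <chi_3*chi_6, chi_5> = (1/7)[1*(1)*conj(1) + 1*(exp(4*I*pi/7))*conj(exp(-4*I*pi/7)) + 1*(exp(-6*I*pi/7))*conj(exp(6*I*pi/7)) + 1*(exp(-2*I*pi/7))*conj(exp(2*I*pi/7)) + 1*(exp(2*I*pi/7))*conj(exp(-2*I*pi/7)) + 1*(exp(6*I*pi/7))*conj(exp(-6*I*pi/7)) + 1*(exp(-4*I*pi/7))*conj(exp(4*I*pi/7))]
      = (1/7)[(1) + (exp(-6*I*pi/7)) + (exp(2*I*pi/7)) + (exp(-4*I*pi/7)) + (exp(4*I*pi/7)) + (exp(-2*I*pi/7)) + (exp(6*I*pi/7))] = 0/7 = 0
  <chi_3*chi_6, chi_6> = (1/7)[1*(1)*conj(1) + 1*(exp(4*I*pi/7))*conj(exp(-2*I*pi/7)) + 1*(exp(-6*I*pi/7))*conj(exp(-4*I*pi/7)) + 1*(exp(-2*I*pi/7))*conj(exp(-6*I*pi/7)) + 1*(exp(2*I*pi/7))*conj(exp(6*I*pi/7)) + 1*(exp(6*I*pi/7))*conj(exp(4*I*pi/7)) + 1*(exp(-4*I*pi/7))*conj(exp(2*I*pi/7))]
      = (1/7)[(1) + (exp(6*I*pi/7)) + (exp(-2*I*pi/7)) + (exp(4*I*pi/7)) + (exp(-4*I*pi/7)) + (exp(2*I*pi/7)) + (exp(-6*I*pi/7))] = 0/7 = 0
(Exp terms are combined using exp(i*s)*conj(exp(i*t)) = exp(i*(s-t)), and sums of them are collapsed using the identity that for every m > 1 the m distinct m-th roots of unity sum to 0, e.g. 1 + exp(2*I*pi/3) + exp(-2*I*pi/3) = 0.)
Hence the multiplicities are chi_2: 1. Dimension check: dim(chi_3)*dim(chi_6) = 1*1 = 1 and sum (mult * dim) = 1*1 = 1.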